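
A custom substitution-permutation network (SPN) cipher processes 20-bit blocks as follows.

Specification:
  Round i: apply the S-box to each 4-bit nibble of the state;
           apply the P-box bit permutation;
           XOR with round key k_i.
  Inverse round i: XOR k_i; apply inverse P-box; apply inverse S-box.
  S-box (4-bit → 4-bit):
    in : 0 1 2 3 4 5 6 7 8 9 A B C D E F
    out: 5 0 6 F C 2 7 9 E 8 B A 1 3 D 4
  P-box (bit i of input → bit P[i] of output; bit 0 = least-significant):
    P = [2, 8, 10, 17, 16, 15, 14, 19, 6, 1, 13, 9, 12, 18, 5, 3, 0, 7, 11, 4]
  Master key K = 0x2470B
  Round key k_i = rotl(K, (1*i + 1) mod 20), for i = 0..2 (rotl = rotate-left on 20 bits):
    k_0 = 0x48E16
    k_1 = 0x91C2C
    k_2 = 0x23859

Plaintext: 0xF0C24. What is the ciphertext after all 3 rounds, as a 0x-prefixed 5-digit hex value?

0xDA161

s_0 = plaintext = 0xF0C24
s_1 = Round(s_0, k_0) = 0x65276
s_2 = Round(s_1, k_1) = 0x431AB
s_3 = Round(s_2, k_2) = 0xDA161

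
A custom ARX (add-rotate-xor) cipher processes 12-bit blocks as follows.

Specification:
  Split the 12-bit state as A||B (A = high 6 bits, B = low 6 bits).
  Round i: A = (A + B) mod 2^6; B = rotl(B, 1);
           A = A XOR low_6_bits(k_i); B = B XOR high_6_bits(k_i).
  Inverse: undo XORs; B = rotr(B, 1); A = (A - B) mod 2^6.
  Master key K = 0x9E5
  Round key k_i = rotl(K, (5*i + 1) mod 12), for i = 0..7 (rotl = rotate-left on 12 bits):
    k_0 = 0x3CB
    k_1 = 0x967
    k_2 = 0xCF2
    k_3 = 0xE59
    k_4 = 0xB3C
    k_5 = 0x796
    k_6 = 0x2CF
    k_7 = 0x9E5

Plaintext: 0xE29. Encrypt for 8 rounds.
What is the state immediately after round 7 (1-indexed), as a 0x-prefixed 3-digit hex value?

s_0 = plaintext = 0xE29
s_1 = Round(s_0, k_0) = 0xA9C
s_2 = Round(s_1, k_1) = 0x85D
s_3 = Round(s_2, k_2) = 0x309
s_4 = Round(s_3, k_3) = 0x32B
s_5 = Round(s_4, k_4) = 0x2FB
s_6 = Round(s_5, k_5) = 0x429
s_7 = Round(s_6, k_6) = 0xD98
s_8 = Round(s_7, k_7) = 0xAD7

0xD98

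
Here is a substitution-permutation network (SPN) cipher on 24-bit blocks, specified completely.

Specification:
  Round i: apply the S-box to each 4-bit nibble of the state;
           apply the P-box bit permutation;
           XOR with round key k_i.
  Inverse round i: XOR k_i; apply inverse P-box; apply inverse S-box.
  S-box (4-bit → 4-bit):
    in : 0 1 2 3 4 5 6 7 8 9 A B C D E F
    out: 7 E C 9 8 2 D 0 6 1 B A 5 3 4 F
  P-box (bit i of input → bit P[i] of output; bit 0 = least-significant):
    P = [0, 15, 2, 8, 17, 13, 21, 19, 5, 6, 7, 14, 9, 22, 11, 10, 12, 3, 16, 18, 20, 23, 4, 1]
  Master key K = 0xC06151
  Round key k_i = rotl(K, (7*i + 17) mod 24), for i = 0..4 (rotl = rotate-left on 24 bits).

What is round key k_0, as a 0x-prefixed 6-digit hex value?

0xA380C2

K = 0xC06151
k_0 = rotl(K, (7*0+17) mod 24) = rotl(K, 17) = 0xA380C2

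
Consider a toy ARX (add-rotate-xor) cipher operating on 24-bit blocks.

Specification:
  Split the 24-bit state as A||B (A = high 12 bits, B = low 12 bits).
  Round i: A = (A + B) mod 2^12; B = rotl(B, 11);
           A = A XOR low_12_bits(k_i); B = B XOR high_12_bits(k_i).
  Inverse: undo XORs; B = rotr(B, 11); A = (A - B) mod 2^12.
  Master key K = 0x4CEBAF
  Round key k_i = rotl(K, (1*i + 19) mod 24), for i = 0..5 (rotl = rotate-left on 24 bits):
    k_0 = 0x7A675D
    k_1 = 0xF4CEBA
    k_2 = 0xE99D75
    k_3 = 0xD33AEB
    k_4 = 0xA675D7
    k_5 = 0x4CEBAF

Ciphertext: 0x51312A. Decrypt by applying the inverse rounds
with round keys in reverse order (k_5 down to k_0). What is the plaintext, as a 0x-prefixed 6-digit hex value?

0xD6C06E

s_0 = ciphertext = 0x51312A
s_1 = InvRound(s_0, k_5) = 0x2F4BC8
s_2 = InvRound(s_1, k_4) = 0x3C535E
s_3 = InvRound(s_2, k_3) = 0xC53CDB
s_4 = InvRound(s_3, k_2) = 0xCA2484
s_5 = InvRound(s_4, k_1) = 0xA87791
s_6 = InvRound(s_5, k_0) = 0xD6C06E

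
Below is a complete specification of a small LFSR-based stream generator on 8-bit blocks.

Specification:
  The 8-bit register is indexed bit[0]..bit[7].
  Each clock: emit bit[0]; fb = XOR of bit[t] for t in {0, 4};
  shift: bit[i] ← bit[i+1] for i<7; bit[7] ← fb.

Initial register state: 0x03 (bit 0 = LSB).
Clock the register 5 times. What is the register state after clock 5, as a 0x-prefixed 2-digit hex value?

reg_0 = 0x03
clock 1: out=1, reg = 0x81
clock 2: out=1, reg = 0xC0
clock 3: out=0, reg = 0x60
clock 4: out=0, reg = 0x30
clock 5: out=0, reg = 0x98

0x98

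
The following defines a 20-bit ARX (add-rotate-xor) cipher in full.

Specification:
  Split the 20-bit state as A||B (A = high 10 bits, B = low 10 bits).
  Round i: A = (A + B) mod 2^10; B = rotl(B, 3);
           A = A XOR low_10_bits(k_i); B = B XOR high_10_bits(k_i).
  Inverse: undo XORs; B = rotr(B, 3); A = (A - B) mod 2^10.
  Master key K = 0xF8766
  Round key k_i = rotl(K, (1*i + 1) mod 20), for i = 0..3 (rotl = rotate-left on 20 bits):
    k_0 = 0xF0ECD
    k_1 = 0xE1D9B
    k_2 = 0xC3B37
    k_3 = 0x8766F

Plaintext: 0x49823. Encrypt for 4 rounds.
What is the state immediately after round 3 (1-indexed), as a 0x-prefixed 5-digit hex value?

0x8A5DC

s_0 = plaintext = 0x49823
s_1 = Round(s_0, k_0) = 0xE12DB
s_2 = Round(s_1, k_1) = 0xF115A
s_3 = Round(s_2, k_2) = 0x8A5DC
s_4 = Round(s_3, k_3) = 0x9A8FE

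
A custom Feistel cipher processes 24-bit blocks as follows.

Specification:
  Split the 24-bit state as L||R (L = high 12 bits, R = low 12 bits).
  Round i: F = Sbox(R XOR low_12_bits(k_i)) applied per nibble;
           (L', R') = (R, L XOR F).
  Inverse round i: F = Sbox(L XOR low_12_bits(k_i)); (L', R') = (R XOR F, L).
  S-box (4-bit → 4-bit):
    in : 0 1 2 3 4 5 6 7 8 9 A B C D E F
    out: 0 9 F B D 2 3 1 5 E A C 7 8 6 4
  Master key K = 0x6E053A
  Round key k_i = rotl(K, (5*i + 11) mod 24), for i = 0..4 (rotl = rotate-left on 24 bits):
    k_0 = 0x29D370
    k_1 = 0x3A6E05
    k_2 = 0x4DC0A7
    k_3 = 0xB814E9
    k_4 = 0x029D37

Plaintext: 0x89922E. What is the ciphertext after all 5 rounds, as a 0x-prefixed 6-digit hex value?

0x5BC738

s_0 = plaintext = 0x89922E
s_1 = Round(s_0, k_0) = 0x22E1BF
s_2 = Round(s_1, k_1) = 0x1BF6E4
s_3 = Round(s_2, k_2) = 0x6E4264
s_4 = Round(s_3, k_3) = 0x2645BC
s_5 = Round(s_4, k_4) = 0x5BC738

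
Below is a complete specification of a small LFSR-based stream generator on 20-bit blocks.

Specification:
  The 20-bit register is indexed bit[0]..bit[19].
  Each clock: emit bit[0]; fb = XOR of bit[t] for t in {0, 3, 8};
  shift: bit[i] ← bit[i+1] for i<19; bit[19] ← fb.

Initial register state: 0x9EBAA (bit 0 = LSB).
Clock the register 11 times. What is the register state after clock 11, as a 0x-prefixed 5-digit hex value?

reg_0 = 0x9EBAA
clock 1: out=0, reg = 0x4F5D5
clock 2: out=1, reg = 0x27AEA
clock 3: out=0, reg = 0x93D75
clock 4: out=1, reg = 0x49EBA
clock 5: out=0, reg = 0xA4F5D
clock 6: out=1, reg = 0xD27AE
clock 7: out=0, reg = 0x693D7
clock 8: out=1, reg = 0x349EB
clock 9: out=1, reg = 0x9A4F5
clock 10: out=1, reg = 0xCD27A
clock 11: out=0, reg = 0xE693D

0xE693D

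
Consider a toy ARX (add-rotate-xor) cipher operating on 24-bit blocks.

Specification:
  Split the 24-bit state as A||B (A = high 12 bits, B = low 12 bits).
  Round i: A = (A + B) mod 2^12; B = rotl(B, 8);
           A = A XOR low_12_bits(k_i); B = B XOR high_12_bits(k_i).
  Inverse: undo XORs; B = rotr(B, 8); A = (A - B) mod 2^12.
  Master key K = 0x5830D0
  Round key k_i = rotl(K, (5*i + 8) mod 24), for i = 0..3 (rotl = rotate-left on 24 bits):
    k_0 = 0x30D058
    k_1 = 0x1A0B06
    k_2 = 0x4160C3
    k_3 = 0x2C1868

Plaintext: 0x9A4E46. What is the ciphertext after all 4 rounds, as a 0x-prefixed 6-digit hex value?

0x199B68

s_0 = plaintext = 0x9A4E46
s_1 = Round(s_0, k_0) = 0x7B25E9
s_2 = Round(s_1, k_1) = 0x69D8FE
s_3 = Round(s_2, k_2) = 0xF58A99
s_4 = Round(s_3, k_3) = 0x199B68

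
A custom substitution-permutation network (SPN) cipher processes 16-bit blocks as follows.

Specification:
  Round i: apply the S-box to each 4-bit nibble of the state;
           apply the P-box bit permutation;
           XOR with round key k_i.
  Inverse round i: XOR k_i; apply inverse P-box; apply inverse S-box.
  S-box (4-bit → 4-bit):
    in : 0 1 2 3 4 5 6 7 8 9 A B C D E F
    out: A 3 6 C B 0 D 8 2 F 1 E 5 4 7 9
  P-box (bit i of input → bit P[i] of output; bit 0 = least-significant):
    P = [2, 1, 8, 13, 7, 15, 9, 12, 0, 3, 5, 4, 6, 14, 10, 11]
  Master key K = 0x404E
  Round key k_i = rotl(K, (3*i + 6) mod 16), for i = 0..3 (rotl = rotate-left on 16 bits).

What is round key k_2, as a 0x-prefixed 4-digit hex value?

0xE404

K = 0x404E
k_0 = rotl(K, (3*0+6) mod 16) = rotl(K, 6) = 0x1390
k_1 = rotl(K, (3*1+6) mod 16) = rotl(K, 9) = 0x9C80
k_2 = rotl(K, (3*2+6) mod 16) = rotl(K, 12) = 0xE404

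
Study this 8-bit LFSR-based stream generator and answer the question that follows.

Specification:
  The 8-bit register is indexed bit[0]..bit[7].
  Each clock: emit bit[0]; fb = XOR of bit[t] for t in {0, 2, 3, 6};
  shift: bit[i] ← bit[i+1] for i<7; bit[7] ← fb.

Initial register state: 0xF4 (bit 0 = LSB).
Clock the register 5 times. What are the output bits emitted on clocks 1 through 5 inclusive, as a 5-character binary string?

reg_0 = 0xF4
clock 1: out=0, reg = 0x7A
clock 2: out=0, reg = 0x3D
clock 3: out=1, reg = 0x9E
clock 4: out=0, reg = 0x4F
clock 5: out=1, reg = 0x27

00101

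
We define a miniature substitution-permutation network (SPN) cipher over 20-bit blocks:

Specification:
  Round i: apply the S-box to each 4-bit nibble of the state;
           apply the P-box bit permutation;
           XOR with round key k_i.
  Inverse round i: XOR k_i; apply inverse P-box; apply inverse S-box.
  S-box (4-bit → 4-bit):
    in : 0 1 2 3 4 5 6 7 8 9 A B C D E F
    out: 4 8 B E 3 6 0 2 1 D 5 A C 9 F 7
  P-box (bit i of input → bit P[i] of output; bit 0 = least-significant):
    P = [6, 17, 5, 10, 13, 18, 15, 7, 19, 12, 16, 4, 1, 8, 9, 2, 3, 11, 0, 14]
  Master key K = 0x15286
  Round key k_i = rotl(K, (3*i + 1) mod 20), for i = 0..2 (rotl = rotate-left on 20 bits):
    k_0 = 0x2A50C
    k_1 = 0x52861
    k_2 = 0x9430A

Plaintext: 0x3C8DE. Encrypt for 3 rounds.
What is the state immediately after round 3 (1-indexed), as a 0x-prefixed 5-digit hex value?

s_0 = plaintext = 0x3C8DE
s_1 = Round(s_0, k_0) = 0x8CBE9
s_2 = Round(s_1, k_1) = 0x19E9D
s_3 = Round(s_2, k_2) = 0x0B5DC

0x0B5DC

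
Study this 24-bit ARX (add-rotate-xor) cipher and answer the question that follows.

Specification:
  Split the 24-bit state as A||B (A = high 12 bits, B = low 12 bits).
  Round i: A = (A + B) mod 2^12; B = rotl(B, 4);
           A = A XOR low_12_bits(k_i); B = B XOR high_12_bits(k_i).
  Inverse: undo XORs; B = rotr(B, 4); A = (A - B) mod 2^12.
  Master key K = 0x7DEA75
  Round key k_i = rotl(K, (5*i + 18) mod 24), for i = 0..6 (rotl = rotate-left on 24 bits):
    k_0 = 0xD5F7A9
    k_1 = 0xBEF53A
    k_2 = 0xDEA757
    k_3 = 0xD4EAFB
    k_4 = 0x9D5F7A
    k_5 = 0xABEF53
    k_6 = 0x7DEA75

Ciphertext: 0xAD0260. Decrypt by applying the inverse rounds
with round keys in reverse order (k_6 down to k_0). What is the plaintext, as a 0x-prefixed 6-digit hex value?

s_0 = ciphertext = 0xAD0260
s_1 = InvRound(s_0, k_6) = 0x24AE5B
s_2 = InvRound(s_1, k_5) = 0x7CB54E
s_3 = InvRound(s_2, k_4) = 0xCE8BC9
s_4 = InvRound(s_3, k_3) = 0xEAB768
s_5 = InvRound(s_4, k_2) = 0x7542A8
s_6 = InvRound(s_5, k_1) = 0xADA794
s_7 = InvRound(s_6, k_0) = 0x1C7BAC

0x1C7BAC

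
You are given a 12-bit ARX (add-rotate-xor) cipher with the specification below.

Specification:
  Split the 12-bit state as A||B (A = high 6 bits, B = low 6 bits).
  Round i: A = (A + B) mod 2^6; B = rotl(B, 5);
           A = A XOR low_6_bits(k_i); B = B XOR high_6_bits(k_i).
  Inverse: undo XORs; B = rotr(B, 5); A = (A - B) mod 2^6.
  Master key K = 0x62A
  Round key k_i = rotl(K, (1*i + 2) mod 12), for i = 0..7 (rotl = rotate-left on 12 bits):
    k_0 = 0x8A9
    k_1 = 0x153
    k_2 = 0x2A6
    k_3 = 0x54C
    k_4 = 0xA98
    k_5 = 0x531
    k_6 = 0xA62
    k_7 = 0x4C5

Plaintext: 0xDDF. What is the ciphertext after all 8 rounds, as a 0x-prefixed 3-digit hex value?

0x015

s_0 = plaintext = 0xDDF
s_1 = Round(s_0, k_0) = 0xFCD
s_2 = Round(s_1, k_1) = 0x7E3
s_3 = Round(s_2, k_2) = 0x93B
s_4 = Round(s_3, k_3) = 0x4E8
s_5 = Round(s_4, k_4) = 0x8FE
s_6 = Round(s_5, k_5) = 0x40B
s_7 = Round(s_6, k_6) = 0xE4C
s_8 = Round(s_7, k_7) = 0x015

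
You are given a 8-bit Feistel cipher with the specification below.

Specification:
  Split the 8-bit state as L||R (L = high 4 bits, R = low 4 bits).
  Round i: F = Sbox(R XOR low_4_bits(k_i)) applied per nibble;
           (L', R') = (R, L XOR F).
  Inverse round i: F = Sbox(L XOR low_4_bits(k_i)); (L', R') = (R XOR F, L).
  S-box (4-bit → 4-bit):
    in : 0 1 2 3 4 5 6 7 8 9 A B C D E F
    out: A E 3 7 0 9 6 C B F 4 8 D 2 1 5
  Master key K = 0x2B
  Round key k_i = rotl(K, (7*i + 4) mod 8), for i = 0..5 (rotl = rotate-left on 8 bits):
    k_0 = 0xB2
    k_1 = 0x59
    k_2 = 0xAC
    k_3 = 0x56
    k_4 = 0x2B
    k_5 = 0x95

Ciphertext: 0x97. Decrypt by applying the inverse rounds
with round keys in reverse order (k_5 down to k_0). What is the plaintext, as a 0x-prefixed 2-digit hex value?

s_0 = ciphertext = 0x97
s_1 = InvRound(s_0, k_5) = 0xA9
s_2 = InvRound(s_1, k_4) = 0x7A
s_3 = InvRound(s_2, k_3) = 0x47
s_4 = InvRound(s_3, k_2) = 0xC4
s_5 = InvRound(s_4, k_1) = 0xDC
s_6 = InvRound(s_5, k_0) = 0x9D

0x9D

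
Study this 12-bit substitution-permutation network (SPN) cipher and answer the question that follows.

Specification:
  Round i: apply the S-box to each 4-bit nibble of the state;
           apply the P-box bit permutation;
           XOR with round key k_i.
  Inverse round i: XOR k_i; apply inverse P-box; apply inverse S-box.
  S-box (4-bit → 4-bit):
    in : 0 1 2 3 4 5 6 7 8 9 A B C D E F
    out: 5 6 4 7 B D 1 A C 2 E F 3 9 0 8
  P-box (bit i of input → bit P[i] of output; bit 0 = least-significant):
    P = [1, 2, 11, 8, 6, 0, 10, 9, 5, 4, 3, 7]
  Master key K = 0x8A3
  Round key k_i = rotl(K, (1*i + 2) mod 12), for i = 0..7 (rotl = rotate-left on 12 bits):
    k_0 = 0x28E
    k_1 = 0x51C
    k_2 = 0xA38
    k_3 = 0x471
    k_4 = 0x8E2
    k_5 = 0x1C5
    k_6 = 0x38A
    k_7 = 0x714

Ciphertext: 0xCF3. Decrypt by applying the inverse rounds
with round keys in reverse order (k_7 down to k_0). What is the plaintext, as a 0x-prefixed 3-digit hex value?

s_0 = ciphertext = 0xCF3
s_1 = InvRound(s_0, k_7) = 0xD4B
s_2 = InvRound(s_1, k_6) = 0xFB2
s_3 = InvRound(s_2, k_5) = 0xCB3
s_4 = InvRound(s_3, k_4) = 0x93E
s_5 = InvRound(s_4, k_3) = 0x23B
s_6 = InvRound(s_5, k_2) = 0xE90
s_7 = InvRound(s_6, k_1) = 0x8FA
s_8 = InvRound(s_7, k_0) = 0xCD1

0xCD1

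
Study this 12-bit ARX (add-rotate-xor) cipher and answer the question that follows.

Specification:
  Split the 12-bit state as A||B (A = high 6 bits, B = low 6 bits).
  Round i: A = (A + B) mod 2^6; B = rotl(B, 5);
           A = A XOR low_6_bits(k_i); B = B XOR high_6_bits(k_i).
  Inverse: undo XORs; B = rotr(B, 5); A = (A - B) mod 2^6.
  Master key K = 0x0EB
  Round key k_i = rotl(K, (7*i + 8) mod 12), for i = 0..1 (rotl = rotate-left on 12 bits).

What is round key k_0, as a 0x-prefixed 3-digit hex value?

0xB0E

K = 0x0EB
k_0 = rotl(K, (7*0+8) mod 12) = rotl(K, 8) = 0xB0E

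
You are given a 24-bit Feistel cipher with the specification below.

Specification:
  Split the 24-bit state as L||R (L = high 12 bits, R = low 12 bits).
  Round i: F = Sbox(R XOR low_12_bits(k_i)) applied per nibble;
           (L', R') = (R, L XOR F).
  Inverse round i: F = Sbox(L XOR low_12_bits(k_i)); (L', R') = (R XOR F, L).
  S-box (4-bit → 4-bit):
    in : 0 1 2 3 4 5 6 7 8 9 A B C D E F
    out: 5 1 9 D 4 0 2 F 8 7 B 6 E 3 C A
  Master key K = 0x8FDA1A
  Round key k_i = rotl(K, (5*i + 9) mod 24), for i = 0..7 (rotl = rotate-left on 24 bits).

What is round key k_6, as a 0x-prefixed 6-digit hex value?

0x0D47ED

K = 0x8FDA1A
k_0 = rotl(K, (5*0+9) mod 24) = rotl(K, 9) = 0xB4351F
k_1 = rotl(K, (5*1+9) mod 24) = rotl(K, 14) = 0x86A3F6
k_2 = rotl(K, (5*2+9) mod 24) = rotl(K, 19) = 0xD47ED0
k_3 = rotl(K, (5*3+9) mod 24) = rotl(K, 0) = 0x8FDA1A
k_4 = rotl(K, (5*4+9) mod 24) = rotl(K, 5) = 0xFB4351
k_5 = rotl(K, (5*5+9) mod 24) = rotl(K, 10) = 0x686A3F
k_6 = rotl(K, (5*6+9) mod 24) = rotl(K, 15) = 0x0D47ED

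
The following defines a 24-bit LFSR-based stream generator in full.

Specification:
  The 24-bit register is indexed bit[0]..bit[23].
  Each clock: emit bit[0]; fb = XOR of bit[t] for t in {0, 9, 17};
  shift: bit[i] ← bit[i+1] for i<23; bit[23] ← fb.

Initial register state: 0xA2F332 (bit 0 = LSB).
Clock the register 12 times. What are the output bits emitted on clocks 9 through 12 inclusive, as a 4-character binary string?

1100

reg_0 = 0xA2F332
clock 1: out=0, reg = 0x517999
clock 2: out=1, reg = 0xA8BCCC
clock 3: out=0, reg = 0x545E66
clock 4: out=0, reg = 0xAA2F33
clock 5: out=1, reg = 0xD51799
clock 6: out=1, reg = 0x6A8BCC
clock 7: out=0, reg = 0x3545E6
clock 8: out=0, reg = 0x1AA2F3
clock 9: out=1, reg = 0x8D5179
clock 10: out=1, reg = 0xC6A8BC
clock 11: out=0, reg = 0xE3545E
clock 12: out=0, reg = 0xF1AA2F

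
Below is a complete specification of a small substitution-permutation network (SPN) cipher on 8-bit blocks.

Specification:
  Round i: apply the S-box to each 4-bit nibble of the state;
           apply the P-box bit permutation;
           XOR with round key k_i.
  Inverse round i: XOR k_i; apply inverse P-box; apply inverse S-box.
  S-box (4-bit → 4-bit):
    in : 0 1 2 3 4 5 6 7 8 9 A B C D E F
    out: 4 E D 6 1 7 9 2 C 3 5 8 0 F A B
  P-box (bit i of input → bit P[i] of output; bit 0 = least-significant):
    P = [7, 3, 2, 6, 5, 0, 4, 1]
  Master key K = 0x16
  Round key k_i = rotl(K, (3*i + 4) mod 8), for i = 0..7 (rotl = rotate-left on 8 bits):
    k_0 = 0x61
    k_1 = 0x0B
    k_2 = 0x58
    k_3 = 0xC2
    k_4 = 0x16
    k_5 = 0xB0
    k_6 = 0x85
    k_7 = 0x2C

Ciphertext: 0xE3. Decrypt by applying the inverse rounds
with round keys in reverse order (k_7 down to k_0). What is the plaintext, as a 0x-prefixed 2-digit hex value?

0x37

s_0 = ciphertext = 0xE3
s_1 = InvRound(s_0, k_7) = 0xED
s_2 = InvRound(s_1, k_6) = 0x4E
s_3 = InvRound(s_2, k_5) = 0x2D
s_4 = InvRound(s_3, k_4) = 0xD7
s_5 = InvRound(s_4, k_3) = 0x30
s_6 = InvRound(s_5, k_2) = 0x4E
s_7 = InvRound(s_6, k_1) = 0x78
s_8 = InvRound(s_7, k_0) = 0x37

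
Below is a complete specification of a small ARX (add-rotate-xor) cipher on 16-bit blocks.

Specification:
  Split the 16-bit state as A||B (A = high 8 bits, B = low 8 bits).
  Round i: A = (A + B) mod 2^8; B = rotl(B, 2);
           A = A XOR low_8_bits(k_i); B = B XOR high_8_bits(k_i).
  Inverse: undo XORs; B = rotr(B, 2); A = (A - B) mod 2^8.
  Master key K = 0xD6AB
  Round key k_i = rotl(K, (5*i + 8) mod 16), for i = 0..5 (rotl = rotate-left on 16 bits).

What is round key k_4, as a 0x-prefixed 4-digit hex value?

0xBD6A

K = 0xD6AB
k_0 = rotl(K, (5*0+8) mod 16) = rotl(K, 8) = 0xABD6
k_1 = rotl(K, (5*1+8) mod 16) = rotl(K, 13) = 0x7AD5
k_2 = rotl(K, (5*2+8) mod 16) = rotl(K, 2) = 0x5AAF
k_3 = rotl(K, (5*3+8) mod 16) = rotl(K, 7) = 0x55EB
k_4 = rotl(K, (5*4+8) mod 16) = rotl(K, 12) = 0xBD6A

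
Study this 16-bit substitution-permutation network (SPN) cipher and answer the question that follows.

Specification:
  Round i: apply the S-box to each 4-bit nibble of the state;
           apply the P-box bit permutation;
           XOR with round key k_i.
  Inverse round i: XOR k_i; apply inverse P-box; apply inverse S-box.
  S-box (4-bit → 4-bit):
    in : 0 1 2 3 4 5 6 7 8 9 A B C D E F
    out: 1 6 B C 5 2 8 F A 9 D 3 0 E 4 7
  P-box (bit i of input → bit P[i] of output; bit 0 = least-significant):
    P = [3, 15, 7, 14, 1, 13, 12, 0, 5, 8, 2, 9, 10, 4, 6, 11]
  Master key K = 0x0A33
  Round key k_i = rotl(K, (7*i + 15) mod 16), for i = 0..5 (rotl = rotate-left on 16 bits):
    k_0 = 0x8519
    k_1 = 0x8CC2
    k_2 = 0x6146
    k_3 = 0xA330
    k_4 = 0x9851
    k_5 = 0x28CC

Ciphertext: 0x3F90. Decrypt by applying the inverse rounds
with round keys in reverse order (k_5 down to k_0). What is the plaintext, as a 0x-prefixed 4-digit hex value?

0x8CF4

s_0 = ciphertext = 0x3F90
s_1 = InvRound(s_0, k_5) = 0xFDE0
s_2 = InvRound(s_1, k_4) = 0xBB83
s_3 = InvRound(s_2, k_3) = 0x80AE
s_4 = InvRound(s_3, k_2) = 0xEB57
s_5 = InvRound(s_4, k_1) = 0xBD83
s_6 = InvRound(s_5, k_0) = 0x8CF4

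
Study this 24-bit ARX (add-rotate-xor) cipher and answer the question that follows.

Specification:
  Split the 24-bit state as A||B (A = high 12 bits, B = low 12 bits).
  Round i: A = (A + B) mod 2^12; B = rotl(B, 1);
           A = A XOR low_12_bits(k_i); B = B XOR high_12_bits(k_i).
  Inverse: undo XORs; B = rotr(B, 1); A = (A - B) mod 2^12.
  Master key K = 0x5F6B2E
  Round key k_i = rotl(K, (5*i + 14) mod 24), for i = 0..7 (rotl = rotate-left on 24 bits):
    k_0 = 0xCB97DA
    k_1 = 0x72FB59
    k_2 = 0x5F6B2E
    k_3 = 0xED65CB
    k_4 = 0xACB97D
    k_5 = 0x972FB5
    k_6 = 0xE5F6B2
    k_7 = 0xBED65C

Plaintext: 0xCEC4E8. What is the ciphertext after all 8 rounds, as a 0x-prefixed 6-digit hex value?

0x589817

s_0 = plaintext = 0xCEC4E8
s_1 = Round(s_0, k_0) = 0x60E569
s_2 = Round(s_1, k_1) = 0x02EDFD
s_3 = Round(s_2, k_2) = 0x505E0D
s_4 = Round(s_3, k_3) = 0x6D92CD
s_5 = Round(s_4, k_4) = 0x0DBF51
s_6 = Round(s_5, k_5) = 0xF997D1
s_7 = Round(s_6, k_6) = 0x1D81FD
s_8 = Round(s_7, k_7) = 0x589817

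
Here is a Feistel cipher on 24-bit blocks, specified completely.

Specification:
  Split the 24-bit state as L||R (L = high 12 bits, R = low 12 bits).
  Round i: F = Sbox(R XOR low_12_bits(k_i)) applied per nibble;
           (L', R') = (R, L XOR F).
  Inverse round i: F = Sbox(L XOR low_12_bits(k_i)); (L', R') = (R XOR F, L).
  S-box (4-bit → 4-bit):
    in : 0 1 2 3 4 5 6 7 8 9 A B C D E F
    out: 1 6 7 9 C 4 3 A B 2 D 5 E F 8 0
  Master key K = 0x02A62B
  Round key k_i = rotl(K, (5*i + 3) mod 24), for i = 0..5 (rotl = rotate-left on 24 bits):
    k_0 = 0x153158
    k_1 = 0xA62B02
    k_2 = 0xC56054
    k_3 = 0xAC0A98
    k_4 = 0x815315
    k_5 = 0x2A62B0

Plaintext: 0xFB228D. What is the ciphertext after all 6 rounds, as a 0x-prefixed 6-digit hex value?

0x3302AD

s_0 = plaintext = 0xFB228D
s_1 = Round(s_0, k_0) = 0x28D646
s_2 = Round(s_1, k_1) = 0x646D41
s_3 = Round(s_2, k_2) = 0xD41922
s_4 = Round(s_3, k_3) = 0x92241C
s_5 = Round(s_4, k_4) = 0x41C330
s_6 = Round(s_5, k_5) = 0x3302AD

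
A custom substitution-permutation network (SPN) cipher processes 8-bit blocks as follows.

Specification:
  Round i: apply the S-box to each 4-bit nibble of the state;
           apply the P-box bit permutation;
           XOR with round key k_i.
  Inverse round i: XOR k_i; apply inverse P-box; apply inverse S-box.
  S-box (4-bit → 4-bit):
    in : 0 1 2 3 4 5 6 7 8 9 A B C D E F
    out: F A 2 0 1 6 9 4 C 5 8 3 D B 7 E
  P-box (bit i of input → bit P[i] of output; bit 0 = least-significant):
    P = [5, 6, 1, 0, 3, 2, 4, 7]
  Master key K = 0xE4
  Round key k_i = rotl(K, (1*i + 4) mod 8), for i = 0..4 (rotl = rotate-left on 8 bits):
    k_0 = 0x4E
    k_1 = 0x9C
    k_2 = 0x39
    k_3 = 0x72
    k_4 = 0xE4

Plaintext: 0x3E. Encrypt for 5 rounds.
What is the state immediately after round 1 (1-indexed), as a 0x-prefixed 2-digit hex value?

0x2C

s_0 = plaintext = 0x3E
s_1 = Round(s_0, k_0) = 0x2C
s_2 = Round(s_1, k_1) = 0xBB
s_3 = Round(s_2, k_2) = 0x55
s_4 = Round(s_3, k_3) = 0x24
s_5 = Round(s_4, k_4) = 0xC0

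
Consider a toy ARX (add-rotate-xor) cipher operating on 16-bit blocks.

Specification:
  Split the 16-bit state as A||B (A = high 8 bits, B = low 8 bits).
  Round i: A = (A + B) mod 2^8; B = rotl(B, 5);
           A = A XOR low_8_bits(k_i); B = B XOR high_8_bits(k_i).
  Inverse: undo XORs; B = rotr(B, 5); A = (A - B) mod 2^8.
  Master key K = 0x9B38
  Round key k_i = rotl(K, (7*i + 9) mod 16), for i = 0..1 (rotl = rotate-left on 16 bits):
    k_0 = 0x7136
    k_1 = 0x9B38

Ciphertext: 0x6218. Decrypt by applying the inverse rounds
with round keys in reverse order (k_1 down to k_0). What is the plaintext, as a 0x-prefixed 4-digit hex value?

0x9D6B

s_0 = ciphertext = 0x6218
s_1 = InvRound(s_0, k_1) = 0x3E1C
s_2 = InvRound(s_1, k_0) = 0x9D6B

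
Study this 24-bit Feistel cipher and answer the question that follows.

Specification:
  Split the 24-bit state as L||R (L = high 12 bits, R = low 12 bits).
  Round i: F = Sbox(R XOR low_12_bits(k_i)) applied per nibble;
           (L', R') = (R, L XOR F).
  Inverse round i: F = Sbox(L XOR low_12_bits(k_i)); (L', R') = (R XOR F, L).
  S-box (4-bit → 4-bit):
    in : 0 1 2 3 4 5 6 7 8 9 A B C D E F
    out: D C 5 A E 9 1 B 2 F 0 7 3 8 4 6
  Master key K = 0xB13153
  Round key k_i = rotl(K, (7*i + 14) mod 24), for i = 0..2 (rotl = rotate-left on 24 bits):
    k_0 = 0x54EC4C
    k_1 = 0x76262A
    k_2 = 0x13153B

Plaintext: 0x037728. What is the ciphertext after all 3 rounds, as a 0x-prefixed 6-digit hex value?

s_0 = plaintext = 0x037728
s_1 = Round(s_0, k_0) = 0x728729
s_2 = Round(s_1, k_1) = 0x729BF2
s_3 = Round(s_2, k_2) = 0xBF2316

0xBF2316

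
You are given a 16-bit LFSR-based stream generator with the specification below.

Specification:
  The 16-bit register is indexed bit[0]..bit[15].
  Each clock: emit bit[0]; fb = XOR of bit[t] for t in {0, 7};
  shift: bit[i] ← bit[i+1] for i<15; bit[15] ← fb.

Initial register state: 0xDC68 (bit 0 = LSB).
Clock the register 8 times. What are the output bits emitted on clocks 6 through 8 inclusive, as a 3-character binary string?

reg_0 = 0xDC68
clock 1: out=0, reg = 0x6E34
clock 2: out=0, reg = 0x371A
clock 3: out=0, reg = 0x1B8D
clock 4: out=1, reg = 0x0DC6
clock 5: out=0, reg = 0x86E3
clock 6: out=1, reg = 0x4371
clock 7: out=1, reg = 0xA1B8
clock 8: out=0, reg = 0xD0DC

110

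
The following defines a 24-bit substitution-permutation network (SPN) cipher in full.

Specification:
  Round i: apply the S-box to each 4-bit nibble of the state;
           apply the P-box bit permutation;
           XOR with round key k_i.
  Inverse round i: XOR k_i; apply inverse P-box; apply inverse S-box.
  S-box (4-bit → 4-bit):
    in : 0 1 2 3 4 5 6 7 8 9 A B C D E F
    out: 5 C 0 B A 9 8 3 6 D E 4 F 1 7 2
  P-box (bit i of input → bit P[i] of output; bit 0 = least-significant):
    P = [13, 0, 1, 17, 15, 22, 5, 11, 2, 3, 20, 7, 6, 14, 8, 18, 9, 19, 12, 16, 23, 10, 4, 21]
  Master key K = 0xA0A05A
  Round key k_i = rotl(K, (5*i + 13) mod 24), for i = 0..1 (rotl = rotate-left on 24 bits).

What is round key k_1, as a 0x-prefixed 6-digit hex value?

0x6A8281

K = 0xA0A05A
k_0 = rotl(K, (5*0+13) mod 24) = rotl(K, 13) = 0x0B5414
k_1 = rotl(K, (5*1+13) mod 24) = rotl(K, 18) = 0x6A8281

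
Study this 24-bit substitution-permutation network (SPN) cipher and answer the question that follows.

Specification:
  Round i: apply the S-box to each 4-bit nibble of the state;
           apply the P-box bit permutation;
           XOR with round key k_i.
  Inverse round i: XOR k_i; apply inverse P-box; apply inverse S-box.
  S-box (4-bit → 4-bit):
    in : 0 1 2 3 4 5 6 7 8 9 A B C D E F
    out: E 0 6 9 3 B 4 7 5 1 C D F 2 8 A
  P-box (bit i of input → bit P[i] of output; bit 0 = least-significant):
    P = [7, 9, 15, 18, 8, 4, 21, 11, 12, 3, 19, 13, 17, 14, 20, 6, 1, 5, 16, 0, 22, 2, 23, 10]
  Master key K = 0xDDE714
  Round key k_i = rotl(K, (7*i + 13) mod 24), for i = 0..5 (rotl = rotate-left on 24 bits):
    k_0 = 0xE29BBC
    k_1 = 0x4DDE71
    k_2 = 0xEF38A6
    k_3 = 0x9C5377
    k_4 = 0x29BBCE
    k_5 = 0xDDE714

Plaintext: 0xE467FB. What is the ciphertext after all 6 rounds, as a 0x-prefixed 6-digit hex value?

0xBB6583

s_0 = plaintext = 0xE467FB
s_1 = Round(s_0, k_0) = 0xFE0706
s_2 = Round(s_1, k_1) = 0x75022C
s_3 = Round(s_2, k_2) = 0x13FA59
s_4 = Round(s_3, k_3) = 0x943AA4
s_5 = Round(s_4, k_4) = 0x43912C
s_6 = Round(s_5, k_5) = 0xBB6583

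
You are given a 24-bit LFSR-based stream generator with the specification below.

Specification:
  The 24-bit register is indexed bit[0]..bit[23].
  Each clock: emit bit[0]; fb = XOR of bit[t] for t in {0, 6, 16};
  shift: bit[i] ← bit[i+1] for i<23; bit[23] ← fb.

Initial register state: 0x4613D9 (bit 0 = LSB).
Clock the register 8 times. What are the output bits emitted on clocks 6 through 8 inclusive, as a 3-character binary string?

reg_0 = 0x4613D9
clock 1: out=1, reg = 0x2309EC
clock 2: out=0, reg = 0x1184F6
clock 3: out=0, reg = 0x08C27B
clock 4: out=1, reg = 0x04613D
clock 5: out=1, reg = 0x82309E
clock 6: out=0, reg = 0x41184F
clock 7: out=1, reg = 0xA08C27
clock 8: out=1, reg = 0xD04613

011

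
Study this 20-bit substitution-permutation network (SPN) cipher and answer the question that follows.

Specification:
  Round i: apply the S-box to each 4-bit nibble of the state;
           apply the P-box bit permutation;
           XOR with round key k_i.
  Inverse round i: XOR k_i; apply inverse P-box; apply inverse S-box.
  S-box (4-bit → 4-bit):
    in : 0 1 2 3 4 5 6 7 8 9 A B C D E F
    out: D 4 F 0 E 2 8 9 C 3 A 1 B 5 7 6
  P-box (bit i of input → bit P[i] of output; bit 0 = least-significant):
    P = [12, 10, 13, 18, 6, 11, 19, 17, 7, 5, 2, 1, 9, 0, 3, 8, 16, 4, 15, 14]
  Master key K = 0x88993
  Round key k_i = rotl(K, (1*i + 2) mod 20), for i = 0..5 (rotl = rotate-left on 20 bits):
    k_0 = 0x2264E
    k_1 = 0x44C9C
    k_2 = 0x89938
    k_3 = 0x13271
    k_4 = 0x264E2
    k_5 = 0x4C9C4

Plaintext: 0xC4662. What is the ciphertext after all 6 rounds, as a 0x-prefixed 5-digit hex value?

0x619D6

s_0 = plaintext = 0xC4662
s_1 = Round(s_0, k_0) = 0x55355
s_2 = Round(s_1, k_1) = 0x4408D
s_3 = Round(s_2, k_2) = 0x268A7
s_4 = Round(s_3, k_3) = 0x6EB67
s_5 = Round(s_4, k_4) = 0x4366B
s_6 = Round(s_5, k_5) = 0x619D6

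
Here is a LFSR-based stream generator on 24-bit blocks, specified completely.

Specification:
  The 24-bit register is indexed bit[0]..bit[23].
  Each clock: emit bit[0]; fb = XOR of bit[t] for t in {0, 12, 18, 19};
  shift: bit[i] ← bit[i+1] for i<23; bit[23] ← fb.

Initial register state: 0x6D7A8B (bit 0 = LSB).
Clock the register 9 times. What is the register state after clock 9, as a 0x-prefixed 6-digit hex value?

0xC536BD

reg_0 = 0x6D7A8B
clock 1: out=1, reg = 0x36BD45
clock 2: out=1, reg = 0x9B5EA2
clock 3: out=0, reg = 0x4DAF51
clock 4: out=1, reg = 0xA6D7A8
clock 5: out=0, reg = 0x536BD4
clock 6: out=0, reg = 0x29B5EA
clock 7: out=0, reg = 0x14DAF5
clock 8: out=1, reg = 0x8A6D7A
clock 9: out=0, reg = 0xC536BD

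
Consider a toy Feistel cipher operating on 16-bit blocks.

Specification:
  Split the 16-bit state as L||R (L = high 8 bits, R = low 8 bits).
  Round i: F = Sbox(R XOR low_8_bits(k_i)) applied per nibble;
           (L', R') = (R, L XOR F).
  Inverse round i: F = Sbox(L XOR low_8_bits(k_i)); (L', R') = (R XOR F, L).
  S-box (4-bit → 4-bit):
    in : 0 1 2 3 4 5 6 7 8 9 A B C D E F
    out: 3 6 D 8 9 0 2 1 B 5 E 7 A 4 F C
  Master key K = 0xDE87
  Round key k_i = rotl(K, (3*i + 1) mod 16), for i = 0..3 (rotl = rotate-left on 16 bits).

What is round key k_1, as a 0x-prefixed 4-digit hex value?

0xE87D

K = 0xDE87
k_0 = rotl(K, (3*0+1) mod 16) = rotl(K, 1) = 0xBD0F
k_1 = rotl(K, (3*1+1) mod 16) = rotl(K, 4) = 0xE87D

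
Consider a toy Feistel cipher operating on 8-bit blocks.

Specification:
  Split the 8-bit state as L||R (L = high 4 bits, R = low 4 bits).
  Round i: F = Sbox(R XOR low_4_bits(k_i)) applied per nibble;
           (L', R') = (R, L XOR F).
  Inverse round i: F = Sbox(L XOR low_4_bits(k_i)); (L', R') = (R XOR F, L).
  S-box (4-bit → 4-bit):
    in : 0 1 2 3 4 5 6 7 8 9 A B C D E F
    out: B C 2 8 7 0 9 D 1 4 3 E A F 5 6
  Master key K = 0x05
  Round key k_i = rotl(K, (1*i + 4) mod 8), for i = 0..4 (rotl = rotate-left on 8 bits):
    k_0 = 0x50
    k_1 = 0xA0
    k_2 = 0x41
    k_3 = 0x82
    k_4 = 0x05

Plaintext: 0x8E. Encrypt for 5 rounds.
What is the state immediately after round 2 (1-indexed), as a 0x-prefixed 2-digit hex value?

0xD1

s_0 = plaintext = 0x8E
s_1 = Round(s_0, k_0) = 0xED
s_2 = Round(s_1, k_1) = 0xD1
s_3 = Round(s_2, k_2) = 0x16
s_4 = Round(s_3, k_3) = 0x66
s_5 = Round(s_4, k_4) = 0x6E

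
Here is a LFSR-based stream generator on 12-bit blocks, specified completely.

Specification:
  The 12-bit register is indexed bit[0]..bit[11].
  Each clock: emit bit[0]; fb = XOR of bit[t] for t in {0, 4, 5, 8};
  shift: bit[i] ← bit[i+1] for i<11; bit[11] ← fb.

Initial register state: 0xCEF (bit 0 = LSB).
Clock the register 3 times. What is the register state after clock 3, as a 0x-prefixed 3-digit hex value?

reg_0 = 0xCEF
clock 1: out=1, reg = 0x677
clock 2: out=1, reg = 0xB3B
clock 3: out=1, reg = 0x59D

0x59D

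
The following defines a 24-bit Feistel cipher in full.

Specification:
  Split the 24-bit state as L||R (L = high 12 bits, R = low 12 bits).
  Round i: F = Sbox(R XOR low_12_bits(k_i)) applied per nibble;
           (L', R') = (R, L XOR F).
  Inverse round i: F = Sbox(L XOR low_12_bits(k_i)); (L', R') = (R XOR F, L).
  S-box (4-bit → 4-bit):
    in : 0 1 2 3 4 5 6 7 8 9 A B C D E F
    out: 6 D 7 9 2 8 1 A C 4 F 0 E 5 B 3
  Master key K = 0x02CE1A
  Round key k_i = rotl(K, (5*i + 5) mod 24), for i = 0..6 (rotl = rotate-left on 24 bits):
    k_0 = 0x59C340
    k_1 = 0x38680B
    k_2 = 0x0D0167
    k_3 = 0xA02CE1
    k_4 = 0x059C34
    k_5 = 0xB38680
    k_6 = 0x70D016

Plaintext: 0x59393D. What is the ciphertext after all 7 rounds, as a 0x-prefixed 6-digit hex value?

s_0 = plaintext = 0x59393D
s_1 = Round(s_0, k_0) = 0x93DA36
s_2 = Round(s_1, k_1) = 0xA36EA8
s_3 = Round(s_2, k_2) = 0xEA89D5
s_4 = Round(s_3, k_3) = 0x9D563A
s_5 = Round(s_4, k_4) = 0x63A6BE
s_6 = Round(s_5, k_5) = 0x6BE0A1
s_7 = Round(s_6, k_6) = 0x0A10B4

0x0A10B4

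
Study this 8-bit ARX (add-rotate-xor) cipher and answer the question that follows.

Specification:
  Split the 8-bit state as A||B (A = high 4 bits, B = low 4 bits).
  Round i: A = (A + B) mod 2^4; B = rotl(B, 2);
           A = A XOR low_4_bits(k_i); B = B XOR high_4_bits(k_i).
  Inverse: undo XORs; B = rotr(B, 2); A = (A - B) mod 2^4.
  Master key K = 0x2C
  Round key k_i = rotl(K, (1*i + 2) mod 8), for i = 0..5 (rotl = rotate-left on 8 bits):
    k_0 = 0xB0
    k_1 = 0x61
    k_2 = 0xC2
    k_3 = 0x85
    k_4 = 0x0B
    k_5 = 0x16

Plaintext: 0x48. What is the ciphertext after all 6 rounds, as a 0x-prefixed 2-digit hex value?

s_0 = plaintext = 0x48
s_1 = Round(s_0, k_0) = 0xC9
s_2 = Round(s_1, k_1) = 0x40
s_3 = Round(s_2, k_2) = 0x6C
s_4 = Round(s_3, k_3) = 0x7B
s_5 = Round(s_4, k_4) = 0x9E
s_6 = Round(s_5, k_5) = 0x1A

0x1A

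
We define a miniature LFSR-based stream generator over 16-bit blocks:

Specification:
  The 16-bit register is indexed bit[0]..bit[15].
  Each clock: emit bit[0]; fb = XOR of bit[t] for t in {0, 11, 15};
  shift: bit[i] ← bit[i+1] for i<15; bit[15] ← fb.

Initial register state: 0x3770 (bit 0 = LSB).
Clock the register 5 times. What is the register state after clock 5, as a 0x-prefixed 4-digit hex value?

reg_0 = 0x3770
clock 1: out=0, reg = 0x1BB8
clock 2: out=0, reg = 0x8DDC
clock 3: out=0, reg = 0x46EE
clock 4: out=0, reg = 0x2377
clock 5: out=1, reg = 0x91BB

0x91BB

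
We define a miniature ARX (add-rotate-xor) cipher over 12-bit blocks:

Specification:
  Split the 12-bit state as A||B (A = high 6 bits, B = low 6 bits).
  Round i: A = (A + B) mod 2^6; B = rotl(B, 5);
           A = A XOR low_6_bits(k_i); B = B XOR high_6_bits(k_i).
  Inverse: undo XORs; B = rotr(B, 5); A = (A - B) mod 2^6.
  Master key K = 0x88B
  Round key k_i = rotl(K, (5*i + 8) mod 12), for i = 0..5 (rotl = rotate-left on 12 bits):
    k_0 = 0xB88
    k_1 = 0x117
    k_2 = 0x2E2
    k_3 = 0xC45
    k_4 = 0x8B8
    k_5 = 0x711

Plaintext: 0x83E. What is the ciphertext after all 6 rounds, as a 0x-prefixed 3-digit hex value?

0xE7B

s_0 = plaintext = 0x83E
s_1 = Round(s_0, k_0) = 0x5B1
s_2 = Round(s_1, k_1) = 0x43C
s_3 = Round(s_2, k_2) = 0xB95
s_4 = Round(s_3, k_3) = 0x19B
s_5 = Round(s_4, k_4) = 0x64F
s_6 = Round(s_5, k_5) = 0xE7B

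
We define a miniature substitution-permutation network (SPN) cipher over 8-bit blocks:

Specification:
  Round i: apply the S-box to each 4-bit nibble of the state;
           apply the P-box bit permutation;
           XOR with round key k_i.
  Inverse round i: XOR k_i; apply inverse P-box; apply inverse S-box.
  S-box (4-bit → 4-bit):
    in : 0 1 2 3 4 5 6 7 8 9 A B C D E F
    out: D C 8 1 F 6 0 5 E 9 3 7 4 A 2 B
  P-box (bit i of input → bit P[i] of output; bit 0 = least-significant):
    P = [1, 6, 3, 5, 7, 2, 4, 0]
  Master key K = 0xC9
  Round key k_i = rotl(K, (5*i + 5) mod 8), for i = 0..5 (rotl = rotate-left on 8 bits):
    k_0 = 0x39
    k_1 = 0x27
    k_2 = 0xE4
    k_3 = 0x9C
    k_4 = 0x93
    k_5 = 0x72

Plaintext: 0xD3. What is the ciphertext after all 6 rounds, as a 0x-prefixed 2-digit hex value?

0x1D

s_0 = plaintext = 0xD3
s_1 = Round(s_0, k_0) = 0x3E
s_2 = Round(s_1, k_1) = 0xE7
s_3 = Round(s_2, k_2) = 0xEA
s_4 = Round(s_3, k_3) = 0xDA
s_5 = Round(s_4, k_4) = 0xD4
s_6 = Round(s_5, k_5) = 0x1D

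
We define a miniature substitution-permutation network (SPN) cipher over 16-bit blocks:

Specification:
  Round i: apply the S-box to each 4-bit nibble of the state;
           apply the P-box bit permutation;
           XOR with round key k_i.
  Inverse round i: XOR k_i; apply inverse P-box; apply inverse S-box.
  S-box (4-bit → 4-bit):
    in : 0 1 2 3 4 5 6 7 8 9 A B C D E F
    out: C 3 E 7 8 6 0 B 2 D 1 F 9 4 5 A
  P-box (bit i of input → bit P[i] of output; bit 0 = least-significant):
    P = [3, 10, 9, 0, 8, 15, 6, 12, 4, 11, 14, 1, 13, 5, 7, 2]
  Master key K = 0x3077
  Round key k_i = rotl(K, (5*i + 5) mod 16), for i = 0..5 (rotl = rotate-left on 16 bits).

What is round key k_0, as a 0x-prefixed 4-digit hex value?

K = 0x3077
k_0 = rotl(K, (5*0+5) mod 16) = rotl(K, 5) = 0x0EE6

0x0EE6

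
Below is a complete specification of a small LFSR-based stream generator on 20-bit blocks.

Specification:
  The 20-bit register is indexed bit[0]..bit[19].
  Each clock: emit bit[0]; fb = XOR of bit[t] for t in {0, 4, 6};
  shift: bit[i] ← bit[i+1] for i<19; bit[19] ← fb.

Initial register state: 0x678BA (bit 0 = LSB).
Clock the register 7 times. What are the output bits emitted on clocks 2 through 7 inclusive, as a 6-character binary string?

101110

reg_0 = 0x678BA
clock 1: out=0, reg = 0xB3C5D
clock 2: out=1, reg = 0xD9E2E
clock 3: out=0, reg = 0x6CF17
clock 4: out=1, reg = 0x3678B
clock 5: out=1, reg = 0x9B3C5
clock 6: out=1, reg = 0x4D9E2
clock 7: out=0, reg = 0xA6CF1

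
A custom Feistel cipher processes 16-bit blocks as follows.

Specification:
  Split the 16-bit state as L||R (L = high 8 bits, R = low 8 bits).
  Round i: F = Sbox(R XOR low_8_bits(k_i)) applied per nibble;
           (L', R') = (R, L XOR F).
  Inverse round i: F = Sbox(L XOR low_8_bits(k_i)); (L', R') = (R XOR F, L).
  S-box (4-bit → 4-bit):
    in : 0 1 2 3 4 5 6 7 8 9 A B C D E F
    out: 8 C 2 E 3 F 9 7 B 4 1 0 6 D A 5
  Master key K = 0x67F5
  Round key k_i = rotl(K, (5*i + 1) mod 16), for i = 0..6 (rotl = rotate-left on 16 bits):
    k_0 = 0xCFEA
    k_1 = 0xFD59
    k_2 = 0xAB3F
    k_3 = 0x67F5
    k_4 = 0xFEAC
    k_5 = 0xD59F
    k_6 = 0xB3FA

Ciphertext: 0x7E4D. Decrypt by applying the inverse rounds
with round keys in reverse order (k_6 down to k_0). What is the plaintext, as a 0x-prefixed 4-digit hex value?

0x6372

s_0 = ciphertext = 0x7E4D
s_1 = InvRound(s_0, k_6) = 0xFE7E
s_2 = InvRound(s_1, k_5) = 0xE2FE
s_3 = InvRound(s_2, k_4) = 0xC4E2
s_4 = InvRound(s_3, k_3) = 0x0EC4
s_5 = InvRound(s_4, k_2) = 0x280E
s_6 = InvRound(s_5, k_1) = 0x7228
s_7 = InvRound(s_6, k_0) = 0x6372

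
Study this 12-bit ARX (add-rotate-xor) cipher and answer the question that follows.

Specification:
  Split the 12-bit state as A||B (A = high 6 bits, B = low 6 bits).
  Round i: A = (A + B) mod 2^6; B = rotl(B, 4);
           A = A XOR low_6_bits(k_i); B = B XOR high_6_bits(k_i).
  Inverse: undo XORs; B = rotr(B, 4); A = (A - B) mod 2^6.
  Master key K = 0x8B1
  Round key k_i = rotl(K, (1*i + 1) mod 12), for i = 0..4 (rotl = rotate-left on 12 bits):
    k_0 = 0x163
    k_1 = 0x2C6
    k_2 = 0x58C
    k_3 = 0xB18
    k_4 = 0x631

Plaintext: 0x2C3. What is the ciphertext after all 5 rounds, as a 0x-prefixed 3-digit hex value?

0xC1C

s_0 = plaintext = 0x2C3
s_1 = Round(s_0, k_0) = 0xB75
s_2 = Round(s_1, k_1) = 0x916
s_3 = Round(s_2, k_2) = 0xDB3
s_4 = Round(s_3, k_3) = 0xC50
s_5 = Round(s_4, k_4) = 0xC1C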